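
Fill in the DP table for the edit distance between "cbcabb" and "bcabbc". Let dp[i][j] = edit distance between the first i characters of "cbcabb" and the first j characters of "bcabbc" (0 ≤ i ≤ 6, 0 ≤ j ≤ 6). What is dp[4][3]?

1

   ''  b  c  a  b  b  c
''  0  1  2  3  4  5  6
 c  1  1  1  2  3  4  5
 b  2  1  2  2  2  3  4
 c  3  2  1  2  3  3  3
 a  4  3  2  1  2  3  4
 b  5  4  3  2  1  2  3
 b  6  5  4  3  2  1  2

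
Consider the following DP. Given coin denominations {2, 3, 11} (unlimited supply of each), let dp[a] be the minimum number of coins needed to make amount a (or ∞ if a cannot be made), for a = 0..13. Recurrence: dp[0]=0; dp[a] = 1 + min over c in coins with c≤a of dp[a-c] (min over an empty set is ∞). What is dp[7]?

3

 a  0  1  2  3  4  5  6  7  8  9 10 11 12 13
dp  0  -  1  1  2  2  2  3  3  3  4  1  4  2
(- denotes ∞ / unreachable)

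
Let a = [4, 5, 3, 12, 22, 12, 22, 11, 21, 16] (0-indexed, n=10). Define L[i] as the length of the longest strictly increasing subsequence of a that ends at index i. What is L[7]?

   i    0    1    2    3    4    5    6    7    8    9
a[i]    4    5    3   12   22   12   22   11   21   16
L[i]    1    2    1    3    4    3    4    3    4    4

3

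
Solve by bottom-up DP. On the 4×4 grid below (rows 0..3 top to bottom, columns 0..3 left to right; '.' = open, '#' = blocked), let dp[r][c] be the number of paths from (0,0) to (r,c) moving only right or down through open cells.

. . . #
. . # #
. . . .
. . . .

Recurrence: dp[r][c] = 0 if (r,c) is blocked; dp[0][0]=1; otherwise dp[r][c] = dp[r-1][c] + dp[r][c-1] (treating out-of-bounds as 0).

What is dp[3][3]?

r\c   0   1   2   3
  0   1   1   1   0
  1   1   2   0   0
  2   1   3   3   3
  3   1   4   7  10

10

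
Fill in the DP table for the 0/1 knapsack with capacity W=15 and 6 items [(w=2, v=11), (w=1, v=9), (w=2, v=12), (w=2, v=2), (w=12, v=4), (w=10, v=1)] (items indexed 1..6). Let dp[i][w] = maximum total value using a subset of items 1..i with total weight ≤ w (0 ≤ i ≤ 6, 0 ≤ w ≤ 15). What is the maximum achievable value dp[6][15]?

i\w   0   1   2   3   4   5   6   7   8   9  10  11  12  13  14  15
  0   0   0   0   0   0   0   0   0   0   0   0   0   0   0   0   0
  1   0   0  11  11  11  11  11  11  11  11  11  11  11  11  11  11
  2   0   9  11  20  20  20  20  20  20  20  20  20  20  20  20  20
  3   0   9  12  21  23  32  32  32  32  32  32  32  32  32  32  32
  4   0   9  12  21  23  32  32  34  34  34  34  34  34  34  34  34
  5   0   9  12  21  23  32  32  34  34  34  34  34  34  34  34  34
  6   0   9  12  21  23  32  32  34  34  34  34  34  34  34  34  34

34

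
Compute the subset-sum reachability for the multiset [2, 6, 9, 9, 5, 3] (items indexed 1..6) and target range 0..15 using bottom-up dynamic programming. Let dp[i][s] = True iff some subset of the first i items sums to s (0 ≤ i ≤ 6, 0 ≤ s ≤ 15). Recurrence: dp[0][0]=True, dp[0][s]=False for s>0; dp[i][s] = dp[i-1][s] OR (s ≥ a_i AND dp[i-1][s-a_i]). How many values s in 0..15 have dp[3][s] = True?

i\s   0   1   2   3   4   5   6   7   8   9  10  11  12  13  14  15
  0   T   F   F   F   F   F   F   F   F   F   F   F   F   F   F   F
  1   T   F   T   F   F   F   F   F   F   F   F   F   F   F   F   F
  2   T   F   T   F   F   F   T   F   T   F   F   F   F   F   F   F
  3   T   F   T   F   F   F   T   F   T   T   F   T   F   F   F   T
  4   T   F   T   F   F   F   T   F   T   T   F   T   F   F   F   T
  5   T   F   T   F   F   T   T   T   T   T   F   T   F   T   T   T
  6   T   F   T   T   F   T   T   T   T   T   T   T   T   T   T   T

7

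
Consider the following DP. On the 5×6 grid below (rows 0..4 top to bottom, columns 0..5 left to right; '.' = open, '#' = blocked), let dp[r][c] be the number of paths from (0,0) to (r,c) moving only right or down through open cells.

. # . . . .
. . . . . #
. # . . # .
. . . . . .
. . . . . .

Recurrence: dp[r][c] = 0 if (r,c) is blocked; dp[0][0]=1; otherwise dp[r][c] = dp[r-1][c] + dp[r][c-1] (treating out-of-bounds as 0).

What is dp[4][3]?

8

r\c   0   1   2   3   4   5
  0   1   0   0   0   0   0
  1   1   1   1   1   1   0
  2   1   0   1   2   0   0
  3   1   1   2   4   4   4
  4   1   2   4   8  12  16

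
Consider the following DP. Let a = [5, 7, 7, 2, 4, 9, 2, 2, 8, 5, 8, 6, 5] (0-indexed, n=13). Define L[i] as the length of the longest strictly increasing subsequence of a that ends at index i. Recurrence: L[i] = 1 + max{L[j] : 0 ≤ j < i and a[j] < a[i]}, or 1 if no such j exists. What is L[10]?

4

   i    0    1    2    3    4    5    6    7    8    9   10   11   12
a[i]    5    7    7    2    4    9    2    2    8    5    8    6    5
L[i]    1    2    2    1    2    3    1    1    3    3    4    4    3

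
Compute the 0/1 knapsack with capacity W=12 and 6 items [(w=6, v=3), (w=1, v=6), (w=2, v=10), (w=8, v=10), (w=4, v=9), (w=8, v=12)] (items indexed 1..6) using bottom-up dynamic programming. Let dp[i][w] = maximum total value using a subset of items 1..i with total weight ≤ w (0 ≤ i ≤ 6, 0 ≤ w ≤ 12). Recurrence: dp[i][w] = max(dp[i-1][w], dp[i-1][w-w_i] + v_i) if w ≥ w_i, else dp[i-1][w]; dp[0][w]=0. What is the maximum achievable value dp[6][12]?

i\w   0   1   2   3   4   5   6   7   8   9  10  11  12
  0   0   0   0   0   0   0   0   0   0   0   0   0   0
  1   0   0   0   0   0   0   3   3   3   3   3   3   3
  2   0   6   6   6   6   6   6   9   9   9   9   9   9
  3   0   6  10  16  16  16  16  16  16  19  19  19  19
  4   0   6  10  16  16  16  16  16  16  19  20  26  26
  5   0   6  10  16  16  16  19  25  25  25  25  26  26
  6   0   6  10  16  16  16  19  25  25  25  25  28  28

28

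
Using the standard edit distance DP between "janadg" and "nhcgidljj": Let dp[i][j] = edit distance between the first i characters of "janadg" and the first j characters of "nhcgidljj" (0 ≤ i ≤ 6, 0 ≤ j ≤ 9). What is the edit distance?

   ''  n  h  c  g  i  d  l  j  j
''  0  1  2  3  4  5  6  7  8  9
 j  1  1  2  3  4  5  6  7  7  8
 a  2  2  2  3  4  5  6  7  8  8
 n  3  2  3  3  4  5  6  7  8  9
 a  4  3  3  4  4  5  6  7  8  9
 d  5  4  4  4  5  5  5  6  7  8
 g  6  5  5  5  4  5  6  6  7  8

8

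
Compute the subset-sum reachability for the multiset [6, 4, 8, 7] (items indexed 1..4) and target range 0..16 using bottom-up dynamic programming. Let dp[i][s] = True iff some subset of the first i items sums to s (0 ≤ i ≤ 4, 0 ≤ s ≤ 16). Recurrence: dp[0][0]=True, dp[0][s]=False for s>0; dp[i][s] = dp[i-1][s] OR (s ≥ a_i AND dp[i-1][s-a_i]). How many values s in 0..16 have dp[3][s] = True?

i\s   0   1   2   3   4   5   6   7   8   9  10  11  12  13  14  15  16
  0   T   F   F   F   F   F   F   F   F   F   F   F   F   F   F   F   F
  1   T   F   F   F   F   F   T   F   F   F   F   F   F   F   F   F   F
  2   T   F   F   F   T   F   T   F   F   F   T   F   F   F   F   F   F
  3   T   F   F   F   T   F   T   F   T   F   T   F   T   F   T   F   F
  4   T   F   F   F   T   F   T   T   T   F   T   T   T   T   T   T   F

7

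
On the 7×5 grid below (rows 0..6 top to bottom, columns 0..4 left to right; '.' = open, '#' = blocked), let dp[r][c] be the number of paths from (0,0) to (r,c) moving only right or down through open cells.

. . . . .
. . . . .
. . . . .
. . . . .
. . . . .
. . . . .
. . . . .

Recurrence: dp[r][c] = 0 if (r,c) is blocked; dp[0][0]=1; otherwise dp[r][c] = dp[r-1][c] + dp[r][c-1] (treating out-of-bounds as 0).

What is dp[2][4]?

15

r\c   0   1   2   3   4
  0   1   1   1   1   1
  1   1   2   3   4   5
  2   1   3   6  10  15
  3   1   4  10  20  35
  4   1   5  15  35  70
  5   1   6  21  56 126
  6   1   7  28  84 210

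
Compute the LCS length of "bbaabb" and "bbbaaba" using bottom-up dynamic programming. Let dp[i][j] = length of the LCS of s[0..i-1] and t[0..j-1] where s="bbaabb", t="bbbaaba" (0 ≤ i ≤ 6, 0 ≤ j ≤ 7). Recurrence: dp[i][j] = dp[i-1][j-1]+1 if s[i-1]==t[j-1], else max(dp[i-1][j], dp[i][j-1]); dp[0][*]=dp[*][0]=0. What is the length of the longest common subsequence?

   ''  b  b  b  a  a  b  a
''  0  0  0  0  0  0  0  0
 b  0  1  1  1  1  1  1  1
 b  0  1  2  2  2  2  2  2
 a  0  1  2  2  3  3  3  3
 a  0  1  2  2  3  4  4  4
 b  0  1  2  3  3  4  5  5
 b  0  1  2  3  3  4  5  5

5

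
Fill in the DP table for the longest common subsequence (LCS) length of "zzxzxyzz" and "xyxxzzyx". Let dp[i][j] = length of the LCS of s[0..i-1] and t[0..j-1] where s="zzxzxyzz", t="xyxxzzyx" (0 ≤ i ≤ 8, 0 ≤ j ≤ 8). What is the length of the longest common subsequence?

4

   ''  x  y  x  x  z  z  y  x
''  0  0  0  0  0  0  0  0  0
 z  0  0  0  0  0  1  1  1  1
 z  0  0  0  0  0  1  2  2  2
 x  0  1  1  1  1  1  2  2  3
 z  0  1  1  1  1  2  2  2  3
 x  0  1  1  2  2  2  2  2  3
 y  0  1  2  2  2  2  2  3  3
 z  0  1  2  2  2  3  3  3  3
 z  0  1  2  2  2  3  4  4  4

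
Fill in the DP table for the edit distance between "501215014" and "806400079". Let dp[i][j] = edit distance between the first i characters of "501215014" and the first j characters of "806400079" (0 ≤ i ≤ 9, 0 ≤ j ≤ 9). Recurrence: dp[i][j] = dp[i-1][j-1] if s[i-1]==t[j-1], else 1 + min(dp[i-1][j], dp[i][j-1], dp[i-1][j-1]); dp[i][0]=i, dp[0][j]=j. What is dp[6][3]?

5

   ''  8  0  6  4  0  0  0  7  9
''  0  1  2  3  4  5  6  7  8  9
 5  1  1  2  3  4  5  6  7  8  9
 0  2  2  1  2  3  4  5  6  7  8
 1  3  3  2  2  3  4  5  6  7  8
 2  4  4  3  3  3  4  5  6  7  8
 1  5  5  4  4  4  4  5  6  7  8
 5  6  6  5  5  5  5  5  6  7  8
 0  7  7  6  6  6  5  5  5  6  7
 1  8  8  7  7  7  6  6  6  6  7
 4  9  9  8  8  7  7  7  7  7  7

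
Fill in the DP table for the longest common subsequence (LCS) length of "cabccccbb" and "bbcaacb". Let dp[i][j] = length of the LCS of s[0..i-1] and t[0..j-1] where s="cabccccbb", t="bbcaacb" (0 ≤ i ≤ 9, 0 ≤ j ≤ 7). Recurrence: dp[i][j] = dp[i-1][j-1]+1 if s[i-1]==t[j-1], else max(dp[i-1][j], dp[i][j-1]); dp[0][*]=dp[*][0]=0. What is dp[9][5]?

   ''  b  b  c  a  a  c  b
''  0  0  0  0  0  0  0  0
 c  0  0  0  1  1  1  1  1
 a  0  0  0  1  2  2  2  2
 b  0  1  1  1  2  2  2  3
 c  0  1  1  2  2  2  3  3
 c  0  1  1  2  2  2  3  3
 c  0  1  1  2  2  2  3  3
 c  0  1  1  2  2  2  3  3
 b  0  1  2  2  2  2  3  4
 b  0  1  2  2  2  2  3  4

2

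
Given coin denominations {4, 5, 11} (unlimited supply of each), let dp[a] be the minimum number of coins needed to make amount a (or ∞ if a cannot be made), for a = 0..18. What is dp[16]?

 a  0  1  2  3  4  5  6  7  8  9 10 11 12 13 14 15 16 17 18
dp  0  -  -  -  1  1  -  -  2  2  2  1  3  3  3  2  2  4  4
(- denotes ∞ / unreachable)

2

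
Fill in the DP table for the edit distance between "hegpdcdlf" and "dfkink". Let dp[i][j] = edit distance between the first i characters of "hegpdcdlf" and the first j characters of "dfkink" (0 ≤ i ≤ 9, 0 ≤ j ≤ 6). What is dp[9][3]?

8

   ''  d  f  k  i  n  k
''  0  1  2  3  4  5  6
 h  1  1  2  3  4  5  6
 e  2  2  2  3  4  5  6
 g  3  3  3  3  4  5  6
 p  4  4  4  4  4  5  6
 d  5  4  5  5  5  5  6
 c  6  5  5  6  6  6  6
 d  7  6  6  6  7  7  7
 l  8  7  7  7  7  8  8
 f  9  8  7  8  8  8  9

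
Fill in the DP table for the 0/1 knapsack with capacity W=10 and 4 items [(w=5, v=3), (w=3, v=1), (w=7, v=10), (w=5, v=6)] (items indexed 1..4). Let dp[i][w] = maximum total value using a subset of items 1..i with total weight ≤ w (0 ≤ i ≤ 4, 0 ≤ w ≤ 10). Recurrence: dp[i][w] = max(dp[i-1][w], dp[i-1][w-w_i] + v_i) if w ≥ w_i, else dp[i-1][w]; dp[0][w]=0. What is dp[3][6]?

3

i\w   0   1   2   3   4   5   6   7   8   9  10
  0   0   0   0   0   0   0   0   0   0   0   0
  1   0   0   0   0   0   3   3   3   3   3   3
  2   0   0   0   1   1   3   3   3   4   4   4
  3   0   0   0   1   1   3   3  10  10  10  11
  4   0   0   0   1   1   6   6  10  10  10  11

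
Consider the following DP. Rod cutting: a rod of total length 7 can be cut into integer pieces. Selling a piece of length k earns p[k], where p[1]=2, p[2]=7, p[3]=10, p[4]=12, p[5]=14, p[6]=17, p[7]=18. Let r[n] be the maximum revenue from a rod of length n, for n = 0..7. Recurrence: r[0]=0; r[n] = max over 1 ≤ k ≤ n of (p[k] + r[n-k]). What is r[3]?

10

   n    0    1    2    3    4    5    6    7
r[n]    0    2    7   10   14   17   21   24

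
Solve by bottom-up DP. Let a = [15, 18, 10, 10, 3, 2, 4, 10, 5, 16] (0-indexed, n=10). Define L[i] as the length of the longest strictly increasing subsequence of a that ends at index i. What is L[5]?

   i    0    1    2    3    4    5    6    7    8    9
a[i]   15   18   10   10    3    2    4   10    5   16
L[i]    1    2    1    1    1    1    2    3    3    4

1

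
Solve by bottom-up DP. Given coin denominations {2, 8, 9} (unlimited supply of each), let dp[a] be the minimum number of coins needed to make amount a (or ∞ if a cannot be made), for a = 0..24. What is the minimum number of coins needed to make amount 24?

3

 a  0  1  2  3  4  5  6  7  8  9 10 11 12 13 14 15 16 17 18 19 20 21 22 23 24
dp  0  -  1  -  2  -  3  -  1  1  2  2  3  3  4  4  2  2  2  3  3  4  4  5  3
(- denotes ∞ / unreachable)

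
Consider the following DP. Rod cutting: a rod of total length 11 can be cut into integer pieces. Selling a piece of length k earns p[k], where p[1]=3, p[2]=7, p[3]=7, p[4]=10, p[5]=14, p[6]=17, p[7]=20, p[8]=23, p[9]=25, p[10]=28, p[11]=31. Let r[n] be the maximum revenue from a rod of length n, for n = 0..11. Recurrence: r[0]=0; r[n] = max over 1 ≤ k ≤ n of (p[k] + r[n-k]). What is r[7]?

24

   n    0    1    2    3    4    5    6    7    8    9   10   11
r[n]    0    3    7   10   14   17   21   24   28   31   35   38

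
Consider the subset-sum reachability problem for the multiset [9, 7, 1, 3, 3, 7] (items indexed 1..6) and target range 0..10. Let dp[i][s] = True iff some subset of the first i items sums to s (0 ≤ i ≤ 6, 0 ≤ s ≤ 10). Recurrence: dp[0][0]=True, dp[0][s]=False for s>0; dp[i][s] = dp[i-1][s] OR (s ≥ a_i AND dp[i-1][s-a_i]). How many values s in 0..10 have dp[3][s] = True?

6

i\s   0   1   2   3   4   5   6   7   8   9  10
  0   T   F   F   F   F   F   F   F   F   F   F
  1   T   F   F   F   F   F   F   F   F   T   F
  2   T   F   F   F   F   F   F   T   F   T   F
  3   T   T   F   F   F   F   F   T   T   T   T
  4   T   T   F   T   T   F   F   T   T   T   T
  5   T   T   F   T   T   F   T   T   T   T   T
  6   T   T   F   T   T   F   T   T   T   T   T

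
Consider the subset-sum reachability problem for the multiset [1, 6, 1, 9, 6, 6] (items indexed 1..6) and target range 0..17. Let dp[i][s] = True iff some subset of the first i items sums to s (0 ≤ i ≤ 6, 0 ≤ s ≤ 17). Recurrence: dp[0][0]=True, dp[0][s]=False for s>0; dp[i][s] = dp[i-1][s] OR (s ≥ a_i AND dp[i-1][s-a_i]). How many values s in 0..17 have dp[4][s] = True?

12

i\s   0   1   2   3   4   5   6   7   8   9  10  11  12  13  14  15  16  17
  0   T   F   F   F   F   F   F   F   F   F   F   F   F   F   F   F   F   F
  1   T   T   F   F   F   F   F   F   F   F   F   F   F   F   F   F   F   F
  2   T   T   F   F   F   F   T   T   F   F   F   F   F   F   F   F   F   F
  3   T   T   T   F   F   F   T   T   T   F   F   F   F   F   F   F   F   F
  4   T   T   T   F   F   F   T   T   T   T   T   T   F   F   F   T   T   T
  5   T   T   T   F   F   F   T   T   T   T   T   T   T   T   T   T   T   T
  6   T   T   T   F   F   F   T   T   T   T   T   T   T   T   T   T   T   T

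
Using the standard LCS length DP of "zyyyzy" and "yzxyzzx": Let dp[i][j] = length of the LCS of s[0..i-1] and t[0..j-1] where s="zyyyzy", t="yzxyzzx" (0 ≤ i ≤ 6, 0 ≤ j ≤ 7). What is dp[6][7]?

   ''  y  z  x  y  z  z  x
''  0  0  0  0  0  0  0  0
 z  0  0  1  1  1  1  1  1
 y  0  1  1  1  2  2  2  2
 y  0  1  1  1  2  2  2  2
 y  0  1  1  1  2  2  2  2
 z  0  1  2  2  2  3  3  3
 y  0  1  2  2  3  3  3  3

3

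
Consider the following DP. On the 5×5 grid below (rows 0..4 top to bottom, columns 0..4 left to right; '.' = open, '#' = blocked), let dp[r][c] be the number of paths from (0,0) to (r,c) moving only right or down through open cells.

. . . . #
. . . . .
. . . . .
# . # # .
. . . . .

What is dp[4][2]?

3

r\c   0   1   2   3   4
  0   1   1   1   1   0
  1   1   2   3   4   4
  2   1   3   6  10  14
  3   0   3   0   0  14
  4   0   3   3   3  17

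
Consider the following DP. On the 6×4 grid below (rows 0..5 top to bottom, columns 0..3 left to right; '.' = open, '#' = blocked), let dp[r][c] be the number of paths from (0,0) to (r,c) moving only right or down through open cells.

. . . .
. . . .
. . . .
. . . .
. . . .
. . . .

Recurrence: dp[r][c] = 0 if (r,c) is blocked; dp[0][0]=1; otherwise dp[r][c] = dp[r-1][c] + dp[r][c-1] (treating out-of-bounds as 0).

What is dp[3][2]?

10

r\c   0   1   2   3
  0   1   1   1   1
  1   1   2   3   4
  2   1   3   6  10
  3   1   4  10  20
  4   1   5  15  35
  5   1   6  21  56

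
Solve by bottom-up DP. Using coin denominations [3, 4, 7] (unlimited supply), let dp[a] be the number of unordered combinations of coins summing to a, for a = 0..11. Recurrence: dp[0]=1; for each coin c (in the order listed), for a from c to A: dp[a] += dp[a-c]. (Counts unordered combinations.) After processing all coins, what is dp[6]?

1

after  coin     0     1     2     3     4     5     6     7     8     9    10    11
          3     1     0     0     1     0     0     1     0     0     1     0     0
          4     1     0     0     1     1     0     1     1     1     1     1     1
          7     1     0     0     1     1     0     1     2     1     1     2     2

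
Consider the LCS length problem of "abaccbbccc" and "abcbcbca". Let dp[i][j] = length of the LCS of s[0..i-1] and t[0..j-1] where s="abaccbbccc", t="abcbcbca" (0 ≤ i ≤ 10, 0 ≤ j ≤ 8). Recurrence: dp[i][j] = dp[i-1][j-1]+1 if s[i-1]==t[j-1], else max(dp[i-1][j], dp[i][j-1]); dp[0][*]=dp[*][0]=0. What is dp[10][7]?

   ''  a  b  c  b  c  b  c  a
''  0  0  0  0  0  0  0  0  0
 a  0  1  1  1  1  1  1  1  1
 b  0  1  2  2  2  2  2  2  2
 a  0  1  2  2  2  2  2  2  3
 c  0  1  2  3  3  3  3  3  3
 c  0  1  2  3  3  4  4  4  4
 b  0  1  2  3  4  4  5  5  5
 b  0  1  2  3  4  4  5  5  5
 c  0  1  2  3  4  5  5  6  6
 c  0  1  2  3  4  5  5  6  6
 c  0  1  2  3  4  5  5  6  6

6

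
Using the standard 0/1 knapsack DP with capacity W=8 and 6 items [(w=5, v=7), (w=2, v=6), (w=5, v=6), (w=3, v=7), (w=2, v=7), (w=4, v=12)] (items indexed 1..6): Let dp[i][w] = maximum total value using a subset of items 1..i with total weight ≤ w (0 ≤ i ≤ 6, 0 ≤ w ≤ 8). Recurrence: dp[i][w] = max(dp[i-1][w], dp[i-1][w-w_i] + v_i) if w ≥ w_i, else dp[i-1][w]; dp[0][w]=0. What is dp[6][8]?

25

i\w   0   1   2   3   4   5   6   7   8
  0   0   0   0   0   0   0   0   0   0
  1   0   0   0   0   0   7   7   7   7
  2   0   0   6   6   6   7   7  13  13
  3   0   0   6   6   6   7   7  13  13
  4   0   0   6   7   7  13  13  13  14
  5   0   0   7   7  13  14  14  20  20
  6   0   0   7   7  13  14  19  20  25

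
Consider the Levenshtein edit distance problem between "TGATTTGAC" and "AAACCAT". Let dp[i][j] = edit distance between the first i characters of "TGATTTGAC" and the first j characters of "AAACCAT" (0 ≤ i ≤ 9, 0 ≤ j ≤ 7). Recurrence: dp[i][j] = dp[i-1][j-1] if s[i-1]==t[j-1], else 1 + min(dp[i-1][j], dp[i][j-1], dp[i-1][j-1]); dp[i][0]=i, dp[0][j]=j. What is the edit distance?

7

   ''  A  A  A  C  C  A  T
''  0  1  2  3  4  5  6  7
 T  1  1  2  3  4  5  6  6
 G  2  2  2  3  4  5  6  7
 A  3  2  2  2  3  4  5  6
 T  4  3  3  3  3  4  5  5
 T  5  4  4  4  4  4  5  5
 T  6  5  5  5  5  5  5  5
 G  7  6  6  6  6  6  6  6
 A  8  7  6  6  7  7  6  7
 C  9  8  7  7  6  7  7  7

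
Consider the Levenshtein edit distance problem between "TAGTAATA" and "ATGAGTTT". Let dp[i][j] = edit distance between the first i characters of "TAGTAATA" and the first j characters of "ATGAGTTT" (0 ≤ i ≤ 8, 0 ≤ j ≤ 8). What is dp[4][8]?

   ''  A  T  G  A  G  T  T  T
''  0  1  2  3  4  5  6  7  8
 T  1  1  1  2  3  4  5  6  7
 A  2  1  2  2  2  3  4  5  6
 G  3  2  2  2  3  2  3  4  5
 T  4  3  2  3  3  3  2  3  4
 A  5  4  3  3  3  4  3  3  4
 A  6  5  4  4  3  4  4  4  4
 T  7  6  5  5  4  4  4  4  4
 A  8  7  6  6  5  5  5  5  5

4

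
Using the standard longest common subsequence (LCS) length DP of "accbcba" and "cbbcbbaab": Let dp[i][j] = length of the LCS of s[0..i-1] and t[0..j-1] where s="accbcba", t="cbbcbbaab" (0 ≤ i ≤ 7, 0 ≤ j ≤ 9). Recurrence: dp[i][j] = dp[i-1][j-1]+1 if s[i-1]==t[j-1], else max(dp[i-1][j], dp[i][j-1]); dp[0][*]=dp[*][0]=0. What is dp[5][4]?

   ''  c  b  b  c  b  b  a  a  b
''  0  0  0  0  0  0  0  0  0  0
 a  0  0  0  0  0  0  0  1  1  1
 c  0  1  1  1  1  1  1  1  1  1
 c  0  1  1  1  2  2  2  2  2  2
 b  0  1  2  2  2  3  3  3  3  3
 c  0  1  2  2  3  3  3  3  3  3
 b  0  1  2  3  3  4  4  4  4  4
 a  0  1  2  3  3  4  4  5  5  5

3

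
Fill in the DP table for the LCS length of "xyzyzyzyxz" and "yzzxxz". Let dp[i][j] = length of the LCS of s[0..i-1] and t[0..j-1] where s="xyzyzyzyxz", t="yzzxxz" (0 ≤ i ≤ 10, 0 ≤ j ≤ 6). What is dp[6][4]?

3

   ''  y  z  z  x  x  z
''  0  0  0  0  0  0  0
 x  0  0  0  0  1  1  1
 y  0  1  1  1  1  1  1
 z  0  1  2  2  2  2  2
 y  0  1  2  2  2  2  2
 z  0  1  2  3  3  3  3
 y  0  1  2  3  3  3  3
 z  0  1  2  3  3  3  4
 y  0  1  2  3  3  3  4
 x  0  1  2  3  4  4  4
 z  0  1  2  3  4  4  5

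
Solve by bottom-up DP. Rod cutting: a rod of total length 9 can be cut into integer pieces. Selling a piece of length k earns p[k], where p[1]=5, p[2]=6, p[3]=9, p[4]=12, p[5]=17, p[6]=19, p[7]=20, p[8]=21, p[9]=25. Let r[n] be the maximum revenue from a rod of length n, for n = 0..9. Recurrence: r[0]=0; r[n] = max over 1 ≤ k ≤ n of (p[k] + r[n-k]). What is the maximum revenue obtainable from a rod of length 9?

45

   n    0    1    2    3    4    5    6    7    8    9
r[n]    0    5   10   15   20   25   30   35   40   45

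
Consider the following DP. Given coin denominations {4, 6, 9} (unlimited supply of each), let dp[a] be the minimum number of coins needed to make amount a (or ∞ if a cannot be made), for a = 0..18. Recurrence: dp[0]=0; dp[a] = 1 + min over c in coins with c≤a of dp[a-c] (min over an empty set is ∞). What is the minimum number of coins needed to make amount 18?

 a  0  1  2  3  4  5  6  7  8  9 10 11 12 13 14 15 16 17 18
dp  0  -  -  -  1  -  1  -  2  1  2  -  2  2  3  2  3  3  2
(- denotes ∞ / unreachable)

2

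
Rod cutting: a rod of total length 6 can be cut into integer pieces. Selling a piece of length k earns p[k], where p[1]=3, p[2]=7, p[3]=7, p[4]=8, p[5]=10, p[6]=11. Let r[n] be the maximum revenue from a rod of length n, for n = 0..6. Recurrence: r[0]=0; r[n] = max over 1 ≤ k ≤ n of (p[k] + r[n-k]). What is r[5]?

   n    0    1    2    3    4    5    6
r[n]    0    3    7   10   14   17   21

17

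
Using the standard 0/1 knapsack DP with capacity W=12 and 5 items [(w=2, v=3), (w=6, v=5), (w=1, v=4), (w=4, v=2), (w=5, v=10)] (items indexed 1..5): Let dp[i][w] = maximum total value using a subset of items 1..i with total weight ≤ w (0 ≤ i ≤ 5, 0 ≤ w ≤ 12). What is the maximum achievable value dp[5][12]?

i\w   0   1   2   3   4   5   6   7   8   9  10  11  12
  0   0   0   0   0   0   0   0   0   0   0   0   0   0
  1   0   0   3   3   3   3   3   3   3   3   3   3   3
  2   0   0   3   3   3   3   5   5   8   8   8   8   8
  3   0   4   4   7   7   7   7   9   9  12  12  12  12
  4   0   4   4   7   7   7   7   9   9  12  12  12  12
  5   0   4   4   7   7  10  14  14  17  17  17  17  19

19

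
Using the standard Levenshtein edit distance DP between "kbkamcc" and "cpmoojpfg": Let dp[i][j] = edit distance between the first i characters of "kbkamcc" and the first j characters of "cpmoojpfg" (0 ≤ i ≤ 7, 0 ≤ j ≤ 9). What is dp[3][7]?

7

   ''  c  p  m  o  o  j  p  f  g
''  0  1  2  3  4  5  6  7  8  9
 k  1  1  2  3  4  5  6  7  8  9
 b  2  2  2  3  4  5  6  7  8  9
 k  3  3  3  3  4  5  6  7  8  9
 a  4  4  4  4  4  5  6  7  8  9
 m  5  5  5  4  5  5  6  7  8  9
 c  6  5  6  5  5  6  6  7  8  9
 c  7  6  6  6  6  6  7  7  8  9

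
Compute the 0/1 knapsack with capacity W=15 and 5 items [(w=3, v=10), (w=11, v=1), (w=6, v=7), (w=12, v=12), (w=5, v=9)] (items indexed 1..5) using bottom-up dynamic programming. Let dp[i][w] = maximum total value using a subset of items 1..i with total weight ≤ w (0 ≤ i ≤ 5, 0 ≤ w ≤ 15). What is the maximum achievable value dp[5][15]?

26

i\w   0   1   2   3   4   5   6   7   8   9  10  11  12  13  14  15
  0   0   0   0   0   0   0   0   0   0   0   0   0   0   0   0   0
  1   0   0   0  10  10  10  10  10  10  10  10  10  10  10  10  10
  2   0   0   0  10  10  10  10  10  10  10  10  10  10  10  11  11
  3   0   0   0  10  10  10  10  10  10  17  17  17  17  17  17  17
  4   0   0   0  10  10  10  10  10  10  17  17  17  17  17  17  22
  5   0   0   0  10  10  10  10  10  19  19  19  19  19  19  26  26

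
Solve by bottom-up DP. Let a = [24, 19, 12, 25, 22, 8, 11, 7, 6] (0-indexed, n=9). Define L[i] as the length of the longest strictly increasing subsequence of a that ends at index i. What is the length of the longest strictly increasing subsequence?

2

   i    0    1    2    3    4    5    6    7    8
a[i]   24   19   12   25   22    8   11    7    6
L[i]    1    1    1    2    2    1    2    1    1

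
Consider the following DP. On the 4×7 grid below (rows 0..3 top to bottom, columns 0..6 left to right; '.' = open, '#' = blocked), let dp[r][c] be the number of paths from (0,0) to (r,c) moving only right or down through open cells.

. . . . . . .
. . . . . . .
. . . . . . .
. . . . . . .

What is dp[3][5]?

56

r\c   0   1   2   3   4   5   6
  0   1   1   1   1   1   1   1
  1   1   2   3   4   5   6   7
  2   1   3   6  10  15  21  28
  3   1   4  10  20  35  56  84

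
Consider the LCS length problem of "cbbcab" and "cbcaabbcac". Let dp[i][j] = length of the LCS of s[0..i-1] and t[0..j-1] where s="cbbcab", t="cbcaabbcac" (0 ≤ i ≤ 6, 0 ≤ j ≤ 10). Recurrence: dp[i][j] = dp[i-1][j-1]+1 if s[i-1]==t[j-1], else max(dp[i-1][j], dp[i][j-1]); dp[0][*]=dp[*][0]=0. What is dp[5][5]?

   ''  c  b  c  a  a  b  b  c  a  c
''  0  0  0  0  0  0  0  0  0  0  0
 c  0  1  1  1  1  1  1  1  1  1  1
 b  0  1  2  2  2  2  2  2  2  2  2
 b  0  1  2  2  2  2  3  3  3  3  3
 c  0  1  2  3  3  3  3  3  4  4  4
 a  0  1  2  3  4  4  4  4  4  5  5
 b  0  1  2  3  4  4  5  5  5  5  5

4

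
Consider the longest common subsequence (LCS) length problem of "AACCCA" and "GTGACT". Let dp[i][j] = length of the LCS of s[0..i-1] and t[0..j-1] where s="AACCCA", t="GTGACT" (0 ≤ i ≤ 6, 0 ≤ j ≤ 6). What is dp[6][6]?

2

   ''  G  T  G  A  C  T
''  0  0  0  0  0  0  0
 A  0  0  0  0  1  1  1
 A  0  0  0  0  1  1  1
 C  0  0  0  0  1  2  2
 C  0  0  0  0  1  2  2
 C  0  0  0  0  1  2  2
 A  0  0  0  0  1  2  2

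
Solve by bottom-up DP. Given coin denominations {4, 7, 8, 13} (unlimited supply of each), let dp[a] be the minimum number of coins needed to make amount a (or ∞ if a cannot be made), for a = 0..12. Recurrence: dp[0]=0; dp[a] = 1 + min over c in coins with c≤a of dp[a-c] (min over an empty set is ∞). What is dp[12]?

2

 a  0  1  2  3  4  5  6  7  8  9 10 11 12
dp  0  -  -  -  1  -  -  1  1  -  -  2  2
(- denotes ∞ / unreachable)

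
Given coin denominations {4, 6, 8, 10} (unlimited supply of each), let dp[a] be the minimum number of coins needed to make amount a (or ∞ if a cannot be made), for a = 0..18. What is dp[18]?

2

 a  0  1  2  3  4  5  6  7  8  9 10 11 12 13 14 15 16 17 18
dp  0  -  -  -  1  -  1  -  1  -  1  -  2  -  2  -  2  -  2
(- denotes ∞ / unreachable)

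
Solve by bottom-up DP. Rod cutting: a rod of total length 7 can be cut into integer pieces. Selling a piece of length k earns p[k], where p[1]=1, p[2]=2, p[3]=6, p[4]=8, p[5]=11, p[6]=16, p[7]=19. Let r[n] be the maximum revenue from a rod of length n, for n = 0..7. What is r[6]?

   n    0    1    2    3    4    5    6    7
r[n]    0    1    2    6    8   11   16   19

16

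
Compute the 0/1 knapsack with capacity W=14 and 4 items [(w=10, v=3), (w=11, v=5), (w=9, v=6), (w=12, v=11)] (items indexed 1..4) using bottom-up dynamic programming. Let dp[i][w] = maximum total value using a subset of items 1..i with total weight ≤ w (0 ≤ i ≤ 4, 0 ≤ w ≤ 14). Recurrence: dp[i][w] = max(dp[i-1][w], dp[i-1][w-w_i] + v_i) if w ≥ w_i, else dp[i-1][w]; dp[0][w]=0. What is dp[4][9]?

6

i\w   0   1   2   3   4   5   6   7   8   9  10  11  12  13  14
  0   0   0   0   0   0   0   0   0   0   0   0   0   0   0   0
  1   0   0   0   0   0   0   0   0   0   0   3   3   3   3   3
  2   0   0   0   0   0   0   0   0   0   0   3   5   5   5   5
  3   0   0   0   0   0   0   0   0   0   6   6   6   6   6   6
  4   0   0   0   0   0   0   0   0   0   6   6   6  11  11  11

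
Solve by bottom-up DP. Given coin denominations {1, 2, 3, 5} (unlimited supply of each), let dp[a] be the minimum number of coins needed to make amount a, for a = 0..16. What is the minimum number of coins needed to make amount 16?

 a  0  1  2  3  4  5  6  7  8  9 10 11 12 13 14 15 16
dp  0  1  1  1  2  1  2  2  2  3  2  3  3  3  4  3  4

4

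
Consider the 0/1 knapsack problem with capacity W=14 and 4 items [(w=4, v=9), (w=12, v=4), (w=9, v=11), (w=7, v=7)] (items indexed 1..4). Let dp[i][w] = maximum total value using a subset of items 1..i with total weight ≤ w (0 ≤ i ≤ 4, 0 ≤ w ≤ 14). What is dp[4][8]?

i\w   0   1   2   3   4   5   6   7   8   9  10  11  12  13  14
  0   0   0   0   0   0   0   0   0   0   0   0   0   0   0   0
  1   0   0   0   0   9   9   9   9   9   9   9   9   9   9   9
  2   0   0   0   0   9   9   9   9   9   9   9   9   9   9   9
  3   0   0   0   0   9   9   9   9   9  11  11  11  11  20  20
  4   0   0   0   0   9   9   9   9   9  11  11  16  16  20  20

9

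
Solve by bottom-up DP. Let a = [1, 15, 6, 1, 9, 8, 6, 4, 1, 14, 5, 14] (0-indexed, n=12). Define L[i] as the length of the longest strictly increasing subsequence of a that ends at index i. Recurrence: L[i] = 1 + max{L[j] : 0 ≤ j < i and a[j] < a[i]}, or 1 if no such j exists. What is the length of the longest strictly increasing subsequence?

   i    0    1    2    3    4    5    6    7    8    9   10   11
a[i]    1   15    6    1    9    8    6    4    1   14    5   14
L[i]    1    2    2    1    3    3    2    2    1    4    3    4

4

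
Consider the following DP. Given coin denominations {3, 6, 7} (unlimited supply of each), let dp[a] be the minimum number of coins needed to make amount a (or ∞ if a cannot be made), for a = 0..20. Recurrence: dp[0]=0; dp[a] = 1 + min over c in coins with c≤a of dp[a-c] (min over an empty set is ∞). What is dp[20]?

 a  0  1  2  3  4  5  6  7  8  9 10 11 12 13 14 15 16 17 18 19 20
dp  0  -  -  1  -  -  1  1  -  2  2  -  2  2  2  3  3  3  3  3  3
(- denotes ∞ / unreachable)

3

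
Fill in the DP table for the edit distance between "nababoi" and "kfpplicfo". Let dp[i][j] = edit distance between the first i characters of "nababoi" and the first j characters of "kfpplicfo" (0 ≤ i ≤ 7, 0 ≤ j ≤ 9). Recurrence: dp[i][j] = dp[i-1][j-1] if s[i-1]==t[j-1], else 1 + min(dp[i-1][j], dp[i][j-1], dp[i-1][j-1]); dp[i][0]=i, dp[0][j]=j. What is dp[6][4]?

   ''  k  f  p  p  l  i  c  f  o
''  0  1  2  3  4  5  6  7  8  9
 n  1  1  2  3  4  5  6  7  8  9
 a  2  2  2  3  4  5  6  7  8  9
 b  3  3  3  3  4  5  6  7  8  9
 a  4  4  4  4  4  5  6  7  8  9
 b  5  5  5  5  5  5  6  7  8  9
 o  6  6  6  6  6  6  6  7  8  8
 i  7  7  7  7  7  7  6  7  8  9

6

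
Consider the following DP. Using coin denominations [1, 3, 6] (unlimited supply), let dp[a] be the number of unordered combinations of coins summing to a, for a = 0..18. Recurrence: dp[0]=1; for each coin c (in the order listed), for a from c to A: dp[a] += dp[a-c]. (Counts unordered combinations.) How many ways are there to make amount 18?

16

after  coin     0     1     2     3     4     5     6     7     8     9    10    11    12    13    14    15    16    17    18
          1     1     1     1     1     1     1     1     1     1     1     1     1     1     1     1     1     1     1     1
          3     1     1     1     2     2     2     3     3     3     4     4     4     5     5     5     6     6     6     7
          6     1     1     1     2     2     2     4     4     4     6     6     6     9     9     9    12    12    12    16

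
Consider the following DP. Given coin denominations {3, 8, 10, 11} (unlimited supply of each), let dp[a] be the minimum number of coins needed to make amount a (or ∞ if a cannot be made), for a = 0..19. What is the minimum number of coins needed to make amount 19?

 a  0  1  2  3  4  5  6  7  8  9 10 11 12 13 14 15 16 17 18 19
dp  0  -  -  1  -  -  2  -  1  3  1  1  4  2  2  5  2  3  2  2
(- denotes ∞ / unreachable)

2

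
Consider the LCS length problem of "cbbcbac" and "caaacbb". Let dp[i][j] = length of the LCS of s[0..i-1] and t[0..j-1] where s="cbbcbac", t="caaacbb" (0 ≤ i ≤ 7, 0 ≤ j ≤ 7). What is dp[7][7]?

   ''  c  a  a  a  c  b  b
''  0  0  0  0  0  0  0  0
 c  0  1  1  1  1  1  1  1
 b  0  1  1  1  1  1  2  2
 b  0  1  1  1  1  1  2  3
 c  0  1  1  1  1  2  2  3
 b  0  1  1  1  1  2  3  3
 a  0  1  2  2  2  2  3  3
 c  0  1  2  2  2  3  3  3

3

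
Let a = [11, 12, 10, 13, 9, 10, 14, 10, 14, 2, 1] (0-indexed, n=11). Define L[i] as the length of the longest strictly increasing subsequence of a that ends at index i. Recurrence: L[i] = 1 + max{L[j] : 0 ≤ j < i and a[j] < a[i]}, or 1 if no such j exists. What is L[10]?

1

   i    0    1    2    3    4    5    6    7    8    9   10
a[i]   11   12   10   13    9   10   14   10   14    2    1
L[i]    1    2    1    3    1    2    4    2    4    1    1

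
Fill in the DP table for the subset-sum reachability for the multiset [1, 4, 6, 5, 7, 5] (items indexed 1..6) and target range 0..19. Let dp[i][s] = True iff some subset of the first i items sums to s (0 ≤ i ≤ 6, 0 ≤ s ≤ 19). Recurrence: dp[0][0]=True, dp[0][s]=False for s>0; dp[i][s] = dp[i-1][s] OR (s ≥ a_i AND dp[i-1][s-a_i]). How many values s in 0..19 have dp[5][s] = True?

i\s   0   1   2   3   4   5   6   7   8   9  10  11  12  13  14  15  16  17  18  19
  0   T   F   F   F   F   F   F   F   F   F   F   F   F   F   F   F   F   F   F   F
  1   T   T   F   F   F   F   F   F   F   F   F   F   F   F   F   F   F   F   F   F
  2   T   T   F   F   T   T   F   F   F   F   F   F   F   F   F   F   F   F   F   F
  3   T   T   F   F   T   T   T   T   F   F   T   T   F   F   F   F   F   F   F   F
  4   T   T   F   F   T   T   T   T   F   T   T   T   T   F   F   T   T   F   F   F
  5   T   T   F   F   T   T   T   T   T   T   T   T   T   T   T   T   T   T   T   T
  6   T   T   F   F   T   T   T   T   T   T   T   T   T   T   T   T   T   T   T   T

18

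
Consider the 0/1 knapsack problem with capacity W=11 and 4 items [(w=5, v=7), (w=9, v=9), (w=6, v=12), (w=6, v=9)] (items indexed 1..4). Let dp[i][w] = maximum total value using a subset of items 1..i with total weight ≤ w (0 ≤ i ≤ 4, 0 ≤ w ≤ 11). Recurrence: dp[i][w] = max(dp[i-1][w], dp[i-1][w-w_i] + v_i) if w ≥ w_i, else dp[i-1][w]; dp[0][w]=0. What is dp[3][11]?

i\w   0   1   2   3   4   5   6   7   8   9  10  11
  0   0   0   0   0   0   0   0   0   0   0   0   0
  1   0   0   0   0   0   7   7   7   7   7   7   7
  2   0   0   0   0   0   7   7   7   7   9   9   9
  3   0   0   0   0   0   7  12  12  12  12  12  19
  4   0   0   0   0   0   7  12  12  12  12  12  19

19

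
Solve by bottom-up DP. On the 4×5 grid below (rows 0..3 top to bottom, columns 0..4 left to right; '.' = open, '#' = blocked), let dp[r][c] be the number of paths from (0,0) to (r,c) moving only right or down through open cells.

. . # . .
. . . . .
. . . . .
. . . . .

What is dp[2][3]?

r\c   0   1   2   3   4
  0   1   1   0   0   0
  1   1   2   2   2   2
  2   1   3   5   7   9
  3   1   4   9  16  25

7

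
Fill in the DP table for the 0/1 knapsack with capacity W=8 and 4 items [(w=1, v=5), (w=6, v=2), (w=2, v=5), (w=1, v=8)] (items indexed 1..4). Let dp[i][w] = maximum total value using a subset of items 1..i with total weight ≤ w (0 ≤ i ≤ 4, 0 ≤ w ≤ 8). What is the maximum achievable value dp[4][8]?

i\w   0   1   2   3   4   5   6   7   8
  0   0   0   0   0   0   0   0   0   0
  1   0   5   5   5   5   5   5   5   5
  2   0   5   5   5   5   5   5   7   7
  3   0   5   5  10  10  10  10  10  10
  4   0   8  13  13  18  18  18  18  18

18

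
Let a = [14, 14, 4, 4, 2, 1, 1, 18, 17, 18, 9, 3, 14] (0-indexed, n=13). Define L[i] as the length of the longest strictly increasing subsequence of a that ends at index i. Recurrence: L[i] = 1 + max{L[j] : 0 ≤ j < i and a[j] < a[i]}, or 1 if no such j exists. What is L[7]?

2

   i    0    1    2    3    4    5    6    7    8    9   10   11   12
a[i]   14   14    4    4    2    1    1   18   17   18    9    3   14
L[i]    1    1    1    1    1    1    1    2    2    3    2    2    3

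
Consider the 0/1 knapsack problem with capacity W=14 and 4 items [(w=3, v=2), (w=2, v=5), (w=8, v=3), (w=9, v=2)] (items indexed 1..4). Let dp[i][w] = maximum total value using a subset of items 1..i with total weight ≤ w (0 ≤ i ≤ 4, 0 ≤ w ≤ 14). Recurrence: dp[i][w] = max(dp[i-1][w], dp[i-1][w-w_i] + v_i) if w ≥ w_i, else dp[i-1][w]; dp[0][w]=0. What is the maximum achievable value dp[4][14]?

10

i\w   0   1   2   3   4   5   6   7   8   9  10  11  12  13  14
  0   0   0   0   0   0   0   0   0   0   0   0   0   0   0   0
  1   0   0   0   2   2   2   2   2   2   2   2   2   2   2   2
  2   0   0   5   5   5   7   7   7   7   7   7   7   7   7   7
  3   0   0   5   5   5   7   7   7   7   7   8   8   8  10  10
  4   0   0   5   5   5   7   7   7   7   7   8   8   8  10  10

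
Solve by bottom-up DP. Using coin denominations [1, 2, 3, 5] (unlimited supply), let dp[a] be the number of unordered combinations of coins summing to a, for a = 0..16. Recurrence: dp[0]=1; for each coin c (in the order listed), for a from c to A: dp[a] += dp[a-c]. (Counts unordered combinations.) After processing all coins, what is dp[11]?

24

after  coin     0     1     2     3     4     5     6     7     8     9    10    11    12    13    14    15    16
          1     1     1     1     1     1     1     1     1     1     1     1     1     1     1     1     1     1
          2     1     1     2     2     3     3     4     4     5     5     6     6     7     7     8     8     9
          3     1     1     2     3     4     5     7     8    10    12    14    16    19    21    24    27    30
          5     1     1     2     3     4     6     8    10    13    16    20    24    29    34    40    47    54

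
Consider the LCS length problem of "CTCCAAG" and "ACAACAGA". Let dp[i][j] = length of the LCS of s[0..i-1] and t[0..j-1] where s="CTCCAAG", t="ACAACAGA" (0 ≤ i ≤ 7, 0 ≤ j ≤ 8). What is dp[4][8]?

2

   ''  A  C  A  A  C  A  G  A
''  0  0  0  0  0  0  0  0  0
 C  0  0  1  1  1  1  1  1  1
 T  0  0  1  1  1  1  1  1  1
 C  0  0  1  1  1  2  2  2  2
 C  0  0  1  1  1  2  2  2  2
 A  0  1  1  2  2  2  3  3  3
 A  0  1  1  2  3  3  3  3  4
 G  0  1  1  2  3  3  3  4  4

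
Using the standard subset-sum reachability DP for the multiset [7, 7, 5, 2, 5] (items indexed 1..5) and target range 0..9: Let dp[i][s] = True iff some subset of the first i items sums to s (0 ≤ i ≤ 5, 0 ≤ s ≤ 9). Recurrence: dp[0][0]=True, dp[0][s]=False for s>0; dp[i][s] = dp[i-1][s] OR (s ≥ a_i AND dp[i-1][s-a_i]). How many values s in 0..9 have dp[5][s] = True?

5

i\s   0   1   2   3   4   5   6   7   8   9
  0   T   F   F   F   F   F   F   F   F   F
  1   T   F   F   F   F   F   F   T   F   F
  2   T   F   F   F   F   F   F   T   F   F
  3   T   F   F   F   F   T   F   T   F   F
  4   T   F   T   F   F   T   F   T   F   T
  5   T   F   T   F   F   T   F   T   F   T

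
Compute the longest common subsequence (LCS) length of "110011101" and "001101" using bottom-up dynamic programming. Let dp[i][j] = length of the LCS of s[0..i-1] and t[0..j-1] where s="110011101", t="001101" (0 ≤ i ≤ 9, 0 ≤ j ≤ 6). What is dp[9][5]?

   ''  0  0  1  1  0  1
''  0  0  0  0  0  0  0
 1  0  0  0  1  1  1  1
 1  0  0  0  1  2  2  2
 0  0  1  1  1  2  3  3
 0  0  1  2  2  2  3  3
 1  0  1  2  3  3  3  4
 1  0  1  2  3  4  4  4
 1  0  1  2  3  4  4  5
 0  0  1  2  3  4  5  5
 1  0  1  2  3  4  5  6

5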